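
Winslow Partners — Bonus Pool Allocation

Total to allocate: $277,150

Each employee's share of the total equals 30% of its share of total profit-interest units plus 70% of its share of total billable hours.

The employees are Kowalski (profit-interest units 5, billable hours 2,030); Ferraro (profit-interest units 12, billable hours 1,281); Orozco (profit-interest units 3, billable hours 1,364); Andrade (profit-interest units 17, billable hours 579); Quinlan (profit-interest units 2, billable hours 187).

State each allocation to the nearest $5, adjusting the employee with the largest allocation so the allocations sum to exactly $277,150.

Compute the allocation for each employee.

Kowalski: $83,040 · Ferraro: $71,260 · Orozco: $55,030 · Andrade: $56,890 · Quinlan: $10,930

Profit-interest units total 39; billable hours total 5,441.
Composite weights (30% profit-interest units + 70% billable hours): Kowalski 0.2996; Ferraro 0.2571; Orozco 0.1986; Andrade 0.2053; Quinlan 0.0394.
Unrounded shares: Kowalski 83,041.56; Ferraro 71,258.58; Orozco 55,030.73; Andrade 56,887.59; Quinlan 10,931.54.
At nearest $5: Kowalski $83,040; Ferraro $71,260; Orozco $55,030; Andrade $56,890; Quinlan $10,930. Sum = $277,150.
No rounding difference to absorb.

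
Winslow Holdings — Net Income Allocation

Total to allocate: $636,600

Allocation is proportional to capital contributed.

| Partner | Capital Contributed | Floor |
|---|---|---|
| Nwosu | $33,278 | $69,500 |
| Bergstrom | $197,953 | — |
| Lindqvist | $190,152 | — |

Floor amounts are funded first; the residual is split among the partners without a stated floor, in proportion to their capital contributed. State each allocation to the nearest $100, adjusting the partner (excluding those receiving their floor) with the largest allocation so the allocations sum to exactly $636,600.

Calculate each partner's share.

Fund the minimums — Nwosu $69,500. Balance $567,100.
Balance split over remaining capital contributed 388,105: Bergstrom 289,249.42 → $289,200; Lindqvist 277,850.58 → $277,900.

Nwosu: $69,500 · Bergstrom: $289,200 · Lindqvist: $277,900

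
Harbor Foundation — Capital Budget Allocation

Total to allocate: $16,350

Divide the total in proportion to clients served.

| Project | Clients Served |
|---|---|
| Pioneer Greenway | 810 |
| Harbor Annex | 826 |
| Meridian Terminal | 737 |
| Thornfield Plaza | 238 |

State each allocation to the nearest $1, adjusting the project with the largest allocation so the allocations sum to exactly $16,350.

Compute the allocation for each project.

Clients served total: 2,611.
Pro-rata amounts: Pioneer Greenway 810/2,611 × $16,350 = 5,072.19; Harbor Annex 826/2,611 × $16,350 = 5,172.39; Meridian Terminal 737/2,611 × $16,350 = 4,615.07; Thornfield Plaza 238/2,611 × $16,350 = 1,490.35.
Rounded to nearest $1: Pioneer Greenway $5,072; Harbor Annex $5,172; Meridian Terminal $4,615; Thornfield Plaza $1,490. Sum = $16,349.
Difference $16,350 − $16,349 = +$1 applied to largest allocation (Harbor Annex): Harbor Annex becomes $5,173.

Pioneer Greenway: $5,072; Harbor Annex: $5,173; Meridian Terminal: $4,615; Thornfield Plaza: $1,490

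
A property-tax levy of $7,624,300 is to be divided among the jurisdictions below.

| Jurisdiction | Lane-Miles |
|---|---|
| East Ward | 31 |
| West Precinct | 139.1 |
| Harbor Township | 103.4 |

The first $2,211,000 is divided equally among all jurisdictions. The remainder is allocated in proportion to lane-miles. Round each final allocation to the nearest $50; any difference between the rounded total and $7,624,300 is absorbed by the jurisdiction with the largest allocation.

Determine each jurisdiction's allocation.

Equal tier: $2,211,000 ÷ 3 = $737,000 apiece.
Remainder $5,413,300 by lane-miles (total 273.5): East Ward 613,573.31 → $613,550; West Precinct 2,753,162.82 → $2,753,150; Harbor Township 2,046,563.88 → $2,046,550.
Rounding difference +$50 on remainder applied to West Precinct.
Totals: East Ward $737,000 + $613,550 = $1,350,550; West Precinct $737,000 + $2,753,200 = $3,490,200; Harbor Township $737,000 + $2,046,550 = $2,783,550.

East Ward: $1,350,550 · West Precinct: $3,490,200 · Harbor Township: $2,783,550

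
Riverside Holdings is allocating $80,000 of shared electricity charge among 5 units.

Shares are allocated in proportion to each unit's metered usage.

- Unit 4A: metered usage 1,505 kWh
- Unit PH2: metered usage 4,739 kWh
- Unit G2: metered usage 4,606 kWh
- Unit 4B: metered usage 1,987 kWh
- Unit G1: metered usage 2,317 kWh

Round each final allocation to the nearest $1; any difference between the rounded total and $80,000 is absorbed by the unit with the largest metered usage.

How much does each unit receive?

Unit 4A: $7,945 · Unit PH2: $25,017 · Unit G2: $24,316 · Unit 4B: $10,490 · Unit G1: $12,232

Total metered usage = 1,505 + 4,739 + 4,606 + 1,987 + 2,317 = 15,154.
Unrounded shares: Unit 4A 7,945.10; Unit PH2 25,017.82; Unit G2 24,315.69; Unit 4B 10,489.64; Unit G1 12,231.75.
At nearest $1: Unit 4A $7,945; Unit PH2 $25,018; Unit G2 $24,316; Unit 4B $10,490; Unit G1 $12,232. Sum = $80,001.
Difference $80,000 − $80,001 = −$1 applied to largest metered usage (Unit PH2): Unit PH2 becomes $25,017.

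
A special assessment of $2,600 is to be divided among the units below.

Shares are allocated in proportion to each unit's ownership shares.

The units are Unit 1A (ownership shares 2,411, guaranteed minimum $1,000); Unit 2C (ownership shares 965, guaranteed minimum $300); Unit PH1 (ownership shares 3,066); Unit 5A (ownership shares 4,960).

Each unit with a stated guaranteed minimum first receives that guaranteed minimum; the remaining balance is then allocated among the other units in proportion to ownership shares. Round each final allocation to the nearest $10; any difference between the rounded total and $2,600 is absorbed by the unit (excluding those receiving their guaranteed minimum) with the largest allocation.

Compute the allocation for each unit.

Unit 1A: $1,000 | Unit 2C: $300 | Unit PH1: $500 | Unit 5A: $800

Fund the minimums — Unit 1A $1,000; Unit 2C $300. Balance $1,300.
Balance split over remaining ownership shares 8,026: Unit PH1 496.61 → $500; Unit 5A 803.39 → $800.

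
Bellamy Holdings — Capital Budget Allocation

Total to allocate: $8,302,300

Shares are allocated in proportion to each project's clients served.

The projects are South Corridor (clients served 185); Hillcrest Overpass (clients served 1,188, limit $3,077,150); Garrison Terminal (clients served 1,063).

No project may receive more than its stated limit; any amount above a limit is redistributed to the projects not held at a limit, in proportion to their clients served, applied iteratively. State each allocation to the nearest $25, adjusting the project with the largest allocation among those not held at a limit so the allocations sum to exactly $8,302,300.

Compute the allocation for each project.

South Corridor: $774,550 | Hillcrest Overpass: $3,077,150 | Garrison Terminal: $4,450,600

Total clients served = 2,436.
Pro-rata shares before constraints: South Corridor 630,511.29; Hillcrest Overpass 4,048,904.93; Garrison Terminal 3,622,883.78.
Capped: Hillcrest Overpass ($3,077,150); remaining pool $5,225,150 reallocated over remaining clients served 1,248.
Redistributed shares: South Corridor 774,561.50 → $774,550; Garrison Terminal 4,450,588.50 → $4,450,600.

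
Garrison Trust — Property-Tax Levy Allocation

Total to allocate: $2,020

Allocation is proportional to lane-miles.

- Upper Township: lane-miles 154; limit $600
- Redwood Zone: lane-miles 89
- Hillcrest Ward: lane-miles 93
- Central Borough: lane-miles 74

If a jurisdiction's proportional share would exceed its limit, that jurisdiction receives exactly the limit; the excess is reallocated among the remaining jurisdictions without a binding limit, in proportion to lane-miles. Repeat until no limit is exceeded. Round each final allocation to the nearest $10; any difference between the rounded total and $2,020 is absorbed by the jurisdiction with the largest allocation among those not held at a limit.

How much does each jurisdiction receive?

Combined lane-miles = 410.
Unconstrained shares: Upper Township 758.73; Redwood Zone 438.49; Hillcrest Ward 458.20; Central Borough 364.59.
Held at cap: Upper Township ($600); residual $1,420 reallocated over remaining lane-miles 256.
Shares after redistribution: Redwood Zone 493.67 → $490; Hillcrest Ward 515.86 → $520; Central Borough 410.47 → $410.

Upper Township: $600; Redwood Zone: $490; Hillcrest Ward: $520; Central Borough: $410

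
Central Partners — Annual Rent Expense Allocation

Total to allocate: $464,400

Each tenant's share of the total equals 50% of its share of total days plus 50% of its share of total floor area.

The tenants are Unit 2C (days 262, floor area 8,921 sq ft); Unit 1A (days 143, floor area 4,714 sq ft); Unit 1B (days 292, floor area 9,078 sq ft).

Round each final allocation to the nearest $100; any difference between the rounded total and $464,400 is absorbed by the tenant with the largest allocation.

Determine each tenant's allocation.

Unit 2C: $178,500 · Unit 1A: $95,800 · Unit 1B: $190,100

Days total 697; floor area total 22,713.
Combined weights (50% days + 50% floor area): Unit 2C 0.3843; Unit 1A 0.2064; Unit 1B 0.4093.
Unrounded shares: Unit 2C 178,484.56; Unit 1A 95,831.57; Unit 1B 190,083.87.
Rounded to nearest $100: Unit 2C $178,500; Unit 1A $95,800; Unit 1B $190,100. Sum = $464,400.
Rounded total matches; no reconciliation needed.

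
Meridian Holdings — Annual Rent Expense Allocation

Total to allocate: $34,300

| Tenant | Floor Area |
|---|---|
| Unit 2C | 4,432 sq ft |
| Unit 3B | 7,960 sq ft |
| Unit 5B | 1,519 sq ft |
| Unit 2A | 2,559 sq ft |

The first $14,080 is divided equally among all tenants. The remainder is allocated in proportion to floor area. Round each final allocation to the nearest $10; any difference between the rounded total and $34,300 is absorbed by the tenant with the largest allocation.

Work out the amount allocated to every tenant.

First tranche $14,080 split equally: $3,520 each.
Remainder $20,220 by floor area (total 16,470): Unit 2C 5,441.11 → $5,440; Unit 3B 9,772.39 → $9,770; Unit 5B 1,864.86 → $1,860; Unit 2A 3,141.65 → $3,140.
Rounding difference +$10 on remainder applied to Unit 3B.
Totals: Unit 2C $3,520 + $5,440 = $8,960; Unit 3B $3,520 + $9,780 = $13,300; Unit 5B $3,520 + $1,860 = $5,380; Unit 2A $3,520 + $3,140 = $6,660.

Unit 2C: $8,960; Unit 3B: $13,300; Unit 5B: $5,380; Unit 2A: $6,660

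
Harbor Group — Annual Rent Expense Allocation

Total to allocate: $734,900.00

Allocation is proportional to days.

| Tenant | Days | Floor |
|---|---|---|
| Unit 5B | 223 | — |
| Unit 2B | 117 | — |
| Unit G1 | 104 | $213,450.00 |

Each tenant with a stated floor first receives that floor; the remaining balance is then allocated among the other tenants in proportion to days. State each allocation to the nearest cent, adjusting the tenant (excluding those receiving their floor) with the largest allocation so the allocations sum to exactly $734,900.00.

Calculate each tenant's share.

Minimums first: Unit G1 $213,450.00. Residual $521,450.00.
Residual split over remaining days 340: Unit 5B 342,009.8529 → $342,009.85; Unit 2B 179,440.1471 → $179,440.15.

Unit 5B: $342,009.85; Unit 2B: $179,440.15; Unit G1: $213,450.00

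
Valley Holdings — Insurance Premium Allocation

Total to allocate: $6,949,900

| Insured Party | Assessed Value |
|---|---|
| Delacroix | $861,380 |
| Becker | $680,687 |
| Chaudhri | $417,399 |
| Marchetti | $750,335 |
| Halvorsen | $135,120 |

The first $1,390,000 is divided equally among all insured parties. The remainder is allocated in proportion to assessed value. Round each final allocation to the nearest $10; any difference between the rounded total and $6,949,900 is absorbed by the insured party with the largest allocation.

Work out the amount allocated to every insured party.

Delacroix: $1,961,420 | Becker: $1,608,280 | Chaudhri: $1,093,730 | Marchetti: $1,744,400 | Halvorsen: $542,070

Equal tier: $1,390,000 ÷ 5 = $278,000 apiece.
Remainder $5,559,900 by assessed value (total 2,844,921): Delacroix 1,683,416.40 → $1,683,420; Becker 1,330,283.57 → $1,330,280; Chaudhri 815,733.27 → $815,730; Marchetti 1,466,398.39 → $1,466,400; Halvorsen 264,068.38 → $264,070.
Totals: Delacroix $278,000 + $1,683,420 = $1,961,420; Becker $278,000 + $1,330,280 = $1,608,280; Chaudhri $278,000 + $815,730 = $1,093,730; Marchetti $278,000 + $1,466,400 = $1,744,400; Halvorsen $278,000 + $264,070 = $542,070.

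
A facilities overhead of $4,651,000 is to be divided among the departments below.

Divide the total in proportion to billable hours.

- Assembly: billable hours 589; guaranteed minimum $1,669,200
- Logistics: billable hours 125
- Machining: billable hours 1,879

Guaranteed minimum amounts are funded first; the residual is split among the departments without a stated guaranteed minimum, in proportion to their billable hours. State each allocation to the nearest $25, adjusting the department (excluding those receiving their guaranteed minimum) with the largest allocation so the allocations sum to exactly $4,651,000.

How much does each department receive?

Assembly: $1,669,200; Logistics: $186,000; Machining: $2,795,800

Guaranteed amounts: Assembly $1,669,200. Balance $2,981,800.
Balance split over remaining billable hours 2,004: Logistics 185,990.52 → $186,000; Machining 2,795,809.48 → $2,795,800.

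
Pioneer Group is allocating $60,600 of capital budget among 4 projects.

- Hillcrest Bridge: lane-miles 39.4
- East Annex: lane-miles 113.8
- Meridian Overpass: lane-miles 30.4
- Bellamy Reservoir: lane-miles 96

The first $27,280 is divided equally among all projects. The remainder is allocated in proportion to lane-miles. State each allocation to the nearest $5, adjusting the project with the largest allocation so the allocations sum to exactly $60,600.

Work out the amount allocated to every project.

Hillcrest Bridge: $11,515; East Annex: $20,380; Meridian Overpass: $10,445; Bellamy Reservoir: $18,260

Equal tier: $27,280 ÷ 4 = $6,820 apiece.
Remainder $33,320 by lane-miles (total 279.6): Hillcrest Bridge 4,695.31 → $4,695; East Annex 13,561.57 → $13,560; Meridian Overpass 3,622.78 → $3,625; Bellamy Reservoir 11,440.34 → $11,440.
Totals: Hillcrest Bridge $6,820 + $4,695 = $11,515; East Annex $6,820 + $13,560 = $20,380; Meridian Overpass $6,820 + $3,625 = $10,445; Bellamy Reservoir $6,820 + $11,440 = $18,260.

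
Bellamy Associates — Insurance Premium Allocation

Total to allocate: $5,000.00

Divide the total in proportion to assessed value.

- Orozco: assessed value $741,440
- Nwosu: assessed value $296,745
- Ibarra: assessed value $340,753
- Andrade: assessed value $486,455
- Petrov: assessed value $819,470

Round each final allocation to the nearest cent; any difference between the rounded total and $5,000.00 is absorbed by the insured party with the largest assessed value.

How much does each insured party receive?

Orozco: $1,380.78 | Nwosu: $552.63 | Ibarra: $634.58 | Andrade: $905.92 | Petrov: $1,526.09

Combined assessed value = 741,440 + 296,745 + 340,753 + 486,455 + 819,470 = 2,684,863.
Pro-rata amounts: Orozco 1,380.7781; Nwosu 552.6260; Ibarra 634.5817; Andrade 905.9215; Petrov 1,526.0928.
After rounding (cent): Orozco $1,380.78; Nwosu $552.63; Ibarra $634.58; Andrade $905.92; Petrov $1,526.09. Sum = $5,000.00.
No rounding difference to absorb.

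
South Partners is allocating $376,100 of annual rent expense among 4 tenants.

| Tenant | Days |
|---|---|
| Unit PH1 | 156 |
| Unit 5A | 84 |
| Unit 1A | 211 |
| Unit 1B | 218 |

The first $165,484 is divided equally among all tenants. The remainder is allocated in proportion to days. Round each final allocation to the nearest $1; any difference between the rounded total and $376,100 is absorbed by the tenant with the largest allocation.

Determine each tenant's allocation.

Unit PH1: $90,483; Unit 5A: $67,816; Unit 1A: $107,798; Unit 1B: $110,003

Equal tier: $165,484 ÷ 4 = $41,371 apiece.
Remainder $210,616 by days (total 669): Unit PH1 49,112.25 → $49,112; Unit 5A 26,445.06 → $26,445; Unit 1A 66,427.47 → $66,427; Unit 1B 68,631.22 → $68,631.
Rounding difference +$1 on remainder applied to Unit 1B.
Totals: Unit PH1 $41,371 + $49,112 = $90,483; Unit 5A $41,371 + $26,445 = $67,816; Unit 1A $41,371 + $66,427 = $107,798; Unit 1B $41,371 + $68,632 = $110,003.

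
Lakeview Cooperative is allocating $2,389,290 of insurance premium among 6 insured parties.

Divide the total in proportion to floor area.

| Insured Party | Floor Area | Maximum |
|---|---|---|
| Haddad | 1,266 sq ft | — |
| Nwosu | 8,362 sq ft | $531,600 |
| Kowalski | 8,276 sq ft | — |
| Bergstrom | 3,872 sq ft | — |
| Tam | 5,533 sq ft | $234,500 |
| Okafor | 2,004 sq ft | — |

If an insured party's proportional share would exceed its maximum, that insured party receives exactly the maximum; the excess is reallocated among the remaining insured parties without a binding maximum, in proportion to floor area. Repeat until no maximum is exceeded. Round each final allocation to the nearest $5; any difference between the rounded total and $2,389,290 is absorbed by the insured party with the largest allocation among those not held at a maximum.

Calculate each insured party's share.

Haddad: $133,285 · Nwosu: $531,600 · Kowalski: $871,285 · Bergstrom: $407,640 · Tam: $234,500 · Okafor: $210,980

Sum of floor area: 29,313.
Proportional shares (ignoring caps): Haddad 103,191.11; Nwosu 681,583.02; Kowalski 674,573.19; Bergstrom 315,605.05; Tam 450,992.45; Okafor 163,345.18.
Capped: Nwosu ($531,600), Tam ($234,500); residual $1,623,190 reallocated over remaining floor area 15,418.
Redistributed shares: Haddad 133,283.08 → $133,285; Kowalski 871,288.13 → $871,290; Bergstrom 407,639.88 → $407,640; Okafor 210,978.91 → $210,980.
Rounding difference −$5 applied to Kowalski → $871,285.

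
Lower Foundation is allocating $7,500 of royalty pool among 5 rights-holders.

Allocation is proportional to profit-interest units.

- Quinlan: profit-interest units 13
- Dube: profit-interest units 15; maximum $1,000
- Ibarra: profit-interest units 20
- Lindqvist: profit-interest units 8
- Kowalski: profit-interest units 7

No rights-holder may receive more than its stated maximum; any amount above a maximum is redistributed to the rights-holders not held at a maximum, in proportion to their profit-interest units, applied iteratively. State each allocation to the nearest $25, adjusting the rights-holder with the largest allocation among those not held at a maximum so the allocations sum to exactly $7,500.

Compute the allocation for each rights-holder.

Sum of profit-interest units: 63.
Pro-rata shares before constraints: Quinlan 1,547.62; Dube 1,785.71; Ibarra 2,380.95; Lindqvist 952.38; Kowalski 833.33.
Capped: Dube ($1,000); remaining pool $6,500 reallocated over remaining profit-interest units 48.
Remaining shares: Quinlan 1,760.42 → $1,750; Ibarra 2,708.33 → $2,700; Lindqvist 1,083.33 → $1,075; Kowalski 947.92 → $950.
Rounding difference +$25 applied to Ibarra → $2,725.

Quinlan: $1,750; Dube: $1,000; Ibarra: $2,725; Lindqvist: $1,075; Kowalski: $950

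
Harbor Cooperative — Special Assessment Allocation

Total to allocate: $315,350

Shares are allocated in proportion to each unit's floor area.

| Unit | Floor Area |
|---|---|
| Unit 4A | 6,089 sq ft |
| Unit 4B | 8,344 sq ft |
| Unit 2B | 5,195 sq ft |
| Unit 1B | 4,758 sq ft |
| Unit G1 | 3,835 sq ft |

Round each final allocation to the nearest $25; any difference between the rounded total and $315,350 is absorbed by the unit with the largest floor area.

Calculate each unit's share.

Unit 4A: $68,050 | Unit 4B: $93,225 | Unit 2B: $58,050 | Unit 1B: $53,175 | Unit G1: $42,850

Sum of floor area: 28,221.
Pro-rata amounts: Unit 4A 6,089/28,221 × $315,350 = 68,040.33; Unit 4B 8,344/28,221 × $315,350 = 93,238.38; Unit 2B 5,195/28,221 × $315,350 = 58,050.50; Unit 1B 4,758/28,221 × $315,350 = 53,167.33; Unit G1 3,835/28,221 × $315,350 = 42,853.45.
After rounding ($25): Unit 4A $68,050; Unit 4B $93,250; Unit 2B $58,050; Unit 1B $53,175; Unit G1 $42,850. Sum = $315,375.
Difference $315,350 − $315,375 = −$25 applied to largest floor area (Unit 4B): Unit 4B becomes $93,225.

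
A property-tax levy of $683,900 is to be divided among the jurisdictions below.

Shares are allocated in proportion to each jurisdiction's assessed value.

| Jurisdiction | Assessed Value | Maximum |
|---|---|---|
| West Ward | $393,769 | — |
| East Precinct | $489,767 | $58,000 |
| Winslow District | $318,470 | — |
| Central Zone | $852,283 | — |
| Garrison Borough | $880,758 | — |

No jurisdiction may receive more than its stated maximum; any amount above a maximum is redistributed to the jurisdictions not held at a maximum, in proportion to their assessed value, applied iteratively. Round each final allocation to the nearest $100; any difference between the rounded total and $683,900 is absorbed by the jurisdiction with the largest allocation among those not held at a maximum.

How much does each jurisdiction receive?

Sum of assessed value: 2,935,047.
Unconstrained shares: West Ward 91,752.75; East Precinct 114,121.39; Winslow District 74,207.20; Central Zone 198,591.83; Garrison Borough 205,226.83.
Capped: East Precinct ($58,000); balance $625,900 reallocated over remaining assessed value 2,445,280.
Remaining shares: West Ward 100,790.10 → $100,800; Winslow District 81,516.38 → $81,500; Central Zone 218,152.49 → $218,200; Garrison Borough 225,441.03 → $225,400.

West Ward: $100,800 · East Precinct: $58,000 · Winslow District: $81,500 · Central Zone: $218,200 · Garrison Borough: $225,400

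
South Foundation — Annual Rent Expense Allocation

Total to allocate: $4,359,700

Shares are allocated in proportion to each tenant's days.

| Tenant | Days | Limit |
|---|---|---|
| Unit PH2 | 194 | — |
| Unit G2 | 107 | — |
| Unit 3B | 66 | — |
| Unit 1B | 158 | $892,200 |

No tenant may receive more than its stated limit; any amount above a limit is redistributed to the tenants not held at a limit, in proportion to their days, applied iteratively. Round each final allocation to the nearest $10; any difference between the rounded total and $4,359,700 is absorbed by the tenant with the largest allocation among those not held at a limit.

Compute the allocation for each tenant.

Total days = 525.
Pro-rata shares before constraints: Unit PH2 1,611,012.95; Unit G2 888,548.38; Unit 3B 548,076.57; Unit 1B 1,312,062.10.
Capped: Unit 1B ($892,200); balance $3,467,500 reallocated over remaining days 367.
Remaining shares: Unit PH2 1,832,956.40 → $1,832,960; Unit G2 1,010,960.49 → $1,010,960; Unit 3B 623,583.11 → $623,580.

Unit PH2: $1,832,960; Unit G2: $1,010,960; Unit 3B: $623,580; Unit 1B: $892,200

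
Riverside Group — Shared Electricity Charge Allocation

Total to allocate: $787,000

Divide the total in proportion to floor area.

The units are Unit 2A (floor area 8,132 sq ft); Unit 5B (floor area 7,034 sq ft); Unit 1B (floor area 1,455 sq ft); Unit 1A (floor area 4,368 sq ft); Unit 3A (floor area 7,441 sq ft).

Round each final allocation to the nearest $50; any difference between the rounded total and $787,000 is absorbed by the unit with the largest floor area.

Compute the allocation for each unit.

Unit 2A: $225,100 · Unit 5B: $194,700 · Unit 1B: $40,300 · Unit 1A: $120,900 · Unit 3A: $206,000

Sum of floor area: 8,132 + 7,034 + 1,455 + 4,368 + 7,441 = 28,430.
Pro-rata amounts: Unit 2A 225,110.24; Unit 5B 194,715.37; Unit 1B 40,277.35; Unit 1A 120,915.09; Unit 3A 205,981.96.
At nearest $50: Unit 2A $225,100; Unit 5B $194,700; Unit 1B $40,300; Unit 1A $120,900; Unit 3A $206,000. Sum = $787,000.
Rounded total matches; no reconciliation needed.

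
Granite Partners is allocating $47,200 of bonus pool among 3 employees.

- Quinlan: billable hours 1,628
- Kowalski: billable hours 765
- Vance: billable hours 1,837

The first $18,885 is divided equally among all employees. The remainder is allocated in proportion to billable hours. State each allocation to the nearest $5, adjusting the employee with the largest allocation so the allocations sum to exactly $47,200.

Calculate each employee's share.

Quinlan: $17,195 | Kowalski: $11,415 | Vance: $18,590

$18,885 shared equally gives $6,295 per employee.
Remainder $28,315 by billable hours (total 4,230): Quinlan 10,897.59 → $10,900; Kowalski 5,120.80 → $5,120; Vance 12,296.61 → $12,295.
Totals: Quinlan $6,295 + $10,900 = $17,195; Kowalski $6,295 + $5,120 = $11,415; Vance $6,295 + $12,295 = $18,590.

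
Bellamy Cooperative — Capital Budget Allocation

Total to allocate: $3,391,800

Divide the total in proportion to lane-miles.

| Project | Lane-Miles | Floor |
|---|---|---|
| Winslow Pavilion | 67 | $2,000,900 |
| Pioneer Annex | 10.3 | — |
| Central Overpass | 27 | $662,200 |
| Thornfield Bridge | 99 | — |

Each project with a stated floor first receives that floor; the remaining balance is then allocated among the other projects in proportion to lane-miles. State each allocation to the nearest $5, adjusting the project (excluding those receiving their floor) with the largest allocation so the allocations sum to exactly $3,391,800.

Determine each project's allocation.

Winslow Pavilion: $2,000,900; Pioneer Annex: $68,670; Central Overpass: $662,200; Thornfield Bridge: $660,030

Minimums first: Winslow Pavilion $2,000,900; Central Overpass $662,200. Residual $728,700.
Residual split over remaining lane-miles 109.3: Pioneer Annex 68,669.81 → $68,670; Thornfield Bridge 660,030.19 → $660,030.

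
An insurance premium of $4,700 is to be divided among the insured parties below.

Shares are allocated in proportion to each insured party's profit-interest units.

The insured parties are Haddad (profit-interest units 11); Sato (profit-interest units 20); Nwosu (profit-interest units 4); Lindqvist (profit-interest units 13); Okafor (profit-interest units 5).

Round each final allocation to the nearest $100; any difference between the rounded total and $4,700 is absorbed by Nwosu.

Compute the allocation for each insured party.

Total profit-interest units = 53.
Pro-rata amounts: Haddad 11/53 × $4,700 = 975.47; Sato 20/53 × $4,700 = 1,773.58; Nwosu 4/53 × $4,700 = 354.72; Lindqvist 13/53 × $4,700 = 1,152.83; Okafor 5/53 × $4,700 = 443.40.
Rounded to nearest $100: Haddad $1,000; Sato $1,800; Nwosu $400; Lindqvist $1,200; Okafor $400. Sum = $4,800.
Difference $4,700 − $4,800 = −$100 applied to Nwosu: Nwosu becomes $300.

Haddad: $1,000 | Sato: $1,800 | Nwosu: $300 | Lindqvist: $1,200 | Okafor: $400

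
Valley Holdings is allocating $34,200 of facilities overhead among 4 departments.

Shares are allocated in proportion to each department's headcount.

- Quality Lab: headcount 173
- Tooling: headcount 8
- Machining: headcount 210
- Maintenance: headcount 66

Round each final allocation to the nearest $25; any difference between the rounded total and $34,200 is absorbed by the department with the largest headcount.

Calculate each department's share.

Sum of headcount: 457.
Unrounded shares: Quality Lab 173/457 × $34,200 = 12,946.61; Tooling 8/457 × $34,200 = 598.69; Machining 210/457 × $34,200 = 15,715.54; Maintenance 66/457 × $34,200 = 4,939.17.
At nearest $25: Quality Lab $12,950; Tooling $600; Machining $15,725; Maintenance $4,950. Sum = $34,225.
Difference $34,200 − $34,225 = −$25 applied to largest headcount (Machining): Machining becomes $15,700.

Quality Lab: $12,950 · Tooling: $600 · Machining: $15,700 · Maintenance: $4,950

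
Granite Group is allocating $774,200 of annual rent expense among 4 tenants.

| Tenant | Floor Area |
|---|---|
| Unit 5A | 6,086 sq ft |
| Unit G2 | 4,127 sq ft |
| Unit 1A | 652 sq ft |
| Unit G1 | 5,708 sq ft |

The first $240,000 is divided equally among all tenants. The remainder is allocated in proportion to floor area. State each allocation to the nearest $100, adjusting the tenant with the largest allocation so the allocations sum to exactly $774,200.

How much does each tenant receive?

Unit 5A: $256,200 | Unit G2: $193,000 | Unit 1A: $81,000 | Unit G1: $244,000

Equal tier: $240,000 ÷ 4 = $60,000 apiece.
Remainder $534,200 by floor area (total 16,573): Unit 5A 196,170.95 → $196,200; Unit G2 133,026.21 → $133,000; Unit 1A 21,016.01 → $21,000; Unit G1 183,986.82 → $184,000.
Totals: Unit 5A $60,000 + $196,200 = $256,200; Unit G2 $60,000 + $133,000 = $193,000; Unit 1A $60,000 + $21,000 = $81,000; Unit G1 $60,000 + $184,000 = $244,000.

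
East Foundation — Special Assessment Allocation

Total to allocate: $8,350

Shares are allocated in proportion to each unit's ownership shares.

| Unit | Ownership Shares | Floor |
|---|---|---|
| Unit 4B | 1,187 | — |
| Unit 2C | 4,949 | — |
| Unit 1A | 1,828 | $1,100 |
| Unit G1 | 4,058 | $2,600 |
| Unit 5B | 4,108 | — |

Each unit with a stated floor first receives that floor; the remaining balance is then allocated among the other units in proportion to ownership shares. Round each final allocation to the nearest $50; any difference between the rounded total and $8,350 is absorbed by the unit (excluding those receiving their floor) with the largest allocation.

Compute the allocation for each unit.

Unit 4B: $550 | Unit 2C: $2,250 | Unit 1A: $1,100 | Unit G1: $2,600 | Unit 5B: $1,850

Fund the minimums — Unit 1A $1,100; Unit G1 $2,600. Residual $4,650.
Residual split over remaining ownership shares 10,244: Unit 4B 538.81 → $550; Unit 2C 2,246.47 → $2,250; Unit 5B 1,864.72 → $1,850.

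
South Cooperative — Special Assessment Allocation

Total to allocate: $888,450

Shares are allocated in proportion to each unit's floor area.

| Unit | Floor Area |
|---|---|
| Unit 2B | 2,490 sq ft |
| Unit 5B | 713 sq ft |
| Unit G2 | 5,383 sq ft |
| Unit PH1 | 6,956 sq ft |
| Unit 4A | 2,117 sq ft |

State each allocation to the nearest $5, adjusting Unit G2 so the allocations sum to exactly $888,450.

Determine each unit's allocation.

Floor area total: 17,659.
Raw shares: Unit 2B 2,490/17,659 × $888,450 = 125,275.53; Unit 5B 713/17,659 × $888,450 = 35,872.07; Unit G2 5,383/17,659 × $888,450 = 270,826.57; Unit PH1 6,956/17,659 × $888,450 = 349,966.49; Unit 4A 2,117/17,659 × $888,450 = 106,509.35.
After rounding ($5): Unit 2B $125,275; Unit 5B $35,870; Unit G2 $270,825; Unit PH1 $349,965; Unit 4A $106,510. Sum = $888,445.
Difference $888,450 − $888,445 = +$5 applied to Unit G2: Unit G2 becomes $270,830.

Unit 2B: $125,275 | Unit 5B: $35,870 | Unit G2: $270,830 | Unit PH1: $349,965 | Unit 4A: $106,510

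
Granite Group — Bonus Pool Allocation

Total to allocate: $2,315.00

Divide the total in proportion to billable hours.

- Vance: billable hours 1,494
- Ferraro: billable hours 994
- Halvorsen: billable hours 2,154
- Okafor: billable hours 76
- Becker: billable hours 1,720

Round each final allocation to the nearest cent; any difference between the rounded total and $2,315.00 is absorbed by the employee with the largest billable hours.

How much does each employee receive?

Vance: $537.22 | Ferraro: $357.43 | Halvorsen: $774.54 | Okafor: $27.33 | Becker: $618.48

Combined billable hours = 1,494 + 994 + 2,154 + 76 + 1,720 = 6,438.
Proportional shares: Vance 537.2181; Ferraro 357.4262; Halvorsen 774.5433; Okafor 27.3284; Becker 618.4840.
At nearest cent: Vance $537.22; Ferraro $357.43; Halvorsen $774.54; Okafor $27.33; Becker $618.48. Sum = $2,315.00.
Sum already equals the total — no adjustment.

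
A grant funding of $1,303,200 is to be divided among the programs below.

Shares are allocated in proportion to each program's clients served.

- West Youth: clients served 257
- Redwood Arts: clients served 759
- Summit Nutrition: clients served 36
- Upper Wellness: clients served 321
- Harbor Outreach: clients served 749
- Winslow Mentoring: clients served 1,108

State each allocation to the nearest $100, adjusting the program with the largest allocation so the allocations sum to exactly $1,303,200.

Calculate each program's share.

Sum of clients served: 3,230.
Pro-rata amounts: West Youth 257/3,230 × $1,303,200 = 103,691.15; Redwood Arts 759/3,230 × $1,303,200 = 306,231.83; Summit Nutrition 36/3,230 × $1,303,200 = 14,524.83; Upper Wellness 321/3,230 × $1,303,200 = 129,513.07; Harbor Outreach 749/3,230 × $1,303,200 = 302,197.15; Winslow Mentoring 1,108/3,230 × $1,303,200 = 447,041.98.
Rounded to nearest $100: West Youth $103,700; Redwood Arts $306,200; Summit Nutrition $14,500; Upper Wellness $129,500; Harbor Outreach $302,200; Winslow Mentoring $447,000. Sum = $1,303,100.
Difference $1,303,200 − $1,303,100 = +$100 applied to largest allocation (Winslow Mentoring): Winslow Mentoring becomes $447,100.

West Youth: $103,700 | Redwood Arts: $306,200 | Summit Nutrition: $14,500 | Upper Wellness: $129,500 | Harbor Outreach: $302,200 | Winslow Mentoring: $447,100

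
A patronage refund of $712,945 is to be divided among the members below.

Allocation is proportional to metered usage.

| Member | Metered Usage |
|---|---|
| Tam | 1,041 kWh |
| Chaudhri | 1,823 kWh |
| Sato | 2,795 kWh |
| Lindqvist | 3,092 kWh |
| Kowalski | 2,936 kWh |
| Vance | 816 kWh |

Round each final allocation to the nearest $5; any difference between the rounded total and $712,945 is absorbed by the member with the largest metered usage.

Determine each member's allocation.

Combined metered usage = 12,503.
Raw shares: Tam 1,041/12,503 × $712,945 = 59,359.81; Chaudhri 1,823/12,503 × $712,945 = 103,950.95; Sato 2,795/12,503 × $712,945 = 159,376.25; Lindqvist 3,092/12,503 × $712,945 = 176,311.76; Kowalski 2,936/12,503 × $712,945 = 167,416.34; Vance 816/12,503 × $712,945 = 46,529.88.
After rounding ($5): Tam $59,360; Chaudhri $103,950; Sato $159,375; Lindqvist $176,310; Kowalski $167,415; Vance $46,530. Sum = $712,940.
Difference $712,945 − $712,940 = +$5 applied to largest metered usage (Lindqvist): Lindqvist becomes $176,315.

Tam: $59,360 | Chaudhri: $103,950 | Sato: $159,375 | Lindqvist: $176,315 | Kowalski: $167,415 | Vance: $46,530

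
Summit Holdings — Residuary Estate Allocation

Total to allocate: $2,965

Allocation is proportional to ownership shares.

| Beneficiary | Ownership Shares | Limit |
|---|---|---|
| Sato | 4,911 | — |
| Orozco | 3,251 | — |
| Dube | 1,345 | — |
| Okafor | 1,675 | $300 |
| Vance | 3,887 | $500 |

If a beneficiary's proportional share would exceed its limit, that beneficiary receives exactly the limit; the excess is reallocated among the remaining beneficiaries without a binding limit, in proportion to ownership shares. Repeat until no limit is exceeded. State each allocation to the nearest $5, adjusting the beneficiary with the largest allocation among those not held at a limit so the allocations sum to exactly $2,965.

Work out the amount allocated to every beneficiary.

Sum of ownership shares: 15,069.
Unconstrained shares: Sato 966.30; Orozco 639.67; Dube 264.64; Okafor 329.58; Vance 764.81.
Cap binds for Okafor ($300), Vance ($500); remaining pool $2,165 reallocated over remaining ownership shares 9,507.
Remaining shares: Sato 1,118.37 → $1,120; Orozco 740.34 → $740; Dube 306.29 → $305.

Sato: $1,120 · Orozco: $740 · Dube: $305 · Okafor: $300 · Vance: $500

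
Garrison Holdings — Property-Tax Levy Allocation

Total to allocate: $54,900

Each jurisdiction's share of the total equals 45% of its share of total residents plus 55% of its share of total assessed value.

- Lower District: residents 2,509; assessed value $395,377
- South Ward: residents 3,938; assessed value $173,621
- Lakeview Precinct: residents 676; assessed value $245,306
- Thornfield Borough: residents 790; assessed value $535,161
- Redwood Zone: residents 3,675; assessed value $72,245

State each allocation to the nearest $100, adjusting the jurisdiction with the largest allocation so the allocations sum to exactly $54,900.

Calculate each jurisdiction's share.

Lower District: $13,600 | South Ward: $12,100 | Lakeview Precinct: $6,700 | Thornfield Borough: $13,100 | Redwood Zone: $9,400

Residents total 11,588; assessed value total 1,421,710.
Combined weights (45% residents + 55% assessed value): Lower District 0.2504; South Ward 0.2201; Lakeview Precinct 0.1211; Thornfield Borough 0.2377; Redwood Zone 0.1707.
Raw shares: Lower District 13,746.27; South Ward 12,083.06; Lakeview Precinct 6,651.13; Thornfield Borough 13,050.26; Redwood Zone 9,369.28.
Rounded to nearest $100: Lower District $13,700; South Ward $12,100; Lakeview Precinct $6,700; Thornfield Borough $13,100; Redwood Zone $9,400. Sum = $55,000.
Difference $54,900 − $55,000 = −$100 applied to largest allocation (Lower District): Lower District becomes $13,600.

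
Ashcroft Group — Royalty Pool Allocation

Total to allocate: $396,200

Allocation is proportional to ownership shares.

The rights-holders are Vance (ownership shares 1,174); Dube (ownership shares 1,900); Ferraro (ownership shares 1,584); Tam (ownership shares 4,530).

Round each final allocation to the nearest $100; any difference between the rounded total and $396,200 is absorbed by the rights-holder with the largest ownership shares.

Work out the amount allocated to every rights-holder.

Vance: $50,600 · Dube: $81,900 · Ferraro: $68,300 · Tam: $195,400

Combined ownership shares = 9,188.
Unrounded shares: Vance 1,174/9,188 × $396,200 = 50,624.60; Dube 1,900/9,188 × $396,200 = 81,930.78; Ferraro 1,584/9,188 × $396,200 = 68,304.40; Tam 4,530/9,188 × $396,200 = 195,340.23.
At nearest $100: Vance $50,600; Dube $81,900; Ferraro $68,300; Tam $195,300. Sum = $396,100.
Difference $396,200 − $396,100 = +$100 applied to largest ownership shares (Tam): Tam becomes $195,400.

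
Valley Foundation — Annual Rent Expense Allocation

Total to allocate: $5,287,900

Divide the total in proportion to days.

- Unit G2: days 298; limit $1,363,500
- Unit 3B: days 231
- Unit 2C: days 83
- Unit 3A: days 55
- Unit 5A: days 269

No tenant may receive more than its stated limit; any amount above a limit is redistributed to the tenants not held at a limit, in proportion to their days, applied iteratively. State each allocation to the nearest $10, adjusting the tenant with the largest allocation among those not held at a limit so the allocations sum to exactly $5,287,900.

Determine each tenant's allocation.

Unit G2: $1,363,500; Unit 3B: $1,420,900; Unit 2C: $510,540; Unit 3A: $338,310; Unit 5A: $1,654,650

Days total: 936.
Proportional shares (ignoring caps): Unit G2 1,683,540.81; Unit 3B 1,305,026.60; Unit 2C 468,905.66; Unit 3A 310,720.62; Unit 5A 1,519,706.30.
Cap binds for Unit G2 ($1,363,500); residual $3,924,400 reallocated over remaining days 638.
Shares after redistribution: Unit 3B 1,420,903.45 → $1,420,900; Unit 2C 510,541.07 → $510,540; Unit 3A 338,310.34 → $338,310; Unit 5A 1,654,645.14 → $1,654,650.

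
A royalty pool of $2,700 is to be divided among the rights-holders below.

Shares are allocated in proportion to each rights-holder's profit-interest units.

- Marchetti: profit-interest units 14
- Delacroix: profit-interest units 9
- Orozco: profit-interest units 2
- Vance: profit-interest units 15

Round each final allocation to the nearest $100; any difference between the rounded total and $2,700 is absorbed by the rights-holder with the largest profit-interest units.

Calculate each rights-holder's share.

Sum of profit-interest units: 14 + 9 + 2 + 15 = 40.
Proportional shares: Marchetti 945.00; Delacroix 607.50; Orozco 135.00; Vance 1,012.50.
After rounding ($100): Marchetti $900; Delacroix $600; Orozco $100; Vance $1,000. Sum = $2,600.
Difference $2,700 − $2,600 = +$100 applied to largest profit-interest units (Vance): Vance becomes $1,100.

Marchetti: $900 · Delacroix: $600 · Orozco: $100 · Vance: $1,100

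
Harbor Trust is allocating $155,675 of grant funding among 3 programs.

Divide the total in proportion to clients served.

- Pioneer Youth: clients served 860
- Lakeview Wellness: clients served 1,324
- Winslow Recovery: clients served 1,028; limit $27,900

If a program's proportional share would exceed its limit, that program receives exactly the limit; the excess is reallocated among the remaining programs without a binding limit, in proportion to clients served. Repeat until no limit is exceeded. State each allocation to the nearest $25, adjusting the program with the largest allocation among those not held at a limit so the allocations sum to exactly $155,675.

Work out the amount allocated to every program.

Sum of clients served: 3,212.
Proportional shares (ignoring caps): Pioneer Youth 41,681.35; Lakeview Wellness 64,169.89; Winslow Recovery 49,823.75.
Cap binds for Winslow Recovery ($27,900); residual $127,775 reallocated over remaining clients served 2,184.
Remaining shares: Pioneer Youth 50,314.33 → $50,325; Lakeview Wellness 77,460.67 → $77,450.

Pioneer Youth: $50,325 · Lakeview Wellness: $77,450 · Winslow Recovery: $27,900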